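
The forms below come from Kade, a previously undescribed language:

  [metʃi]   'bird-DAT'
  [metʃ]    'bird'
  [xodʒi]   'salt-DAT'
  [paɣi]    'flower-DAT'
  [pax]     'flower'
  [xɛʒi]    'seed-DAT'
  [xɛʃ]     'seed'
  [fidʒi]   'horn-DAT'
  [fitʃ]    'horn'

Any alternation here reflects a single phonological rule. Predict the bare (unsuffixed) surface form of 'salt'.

The root 'horn' surfaces as [fidʒi] and [fitʃ], with a stem-final [dʒ] ~ [tʃ] alternation.
But 'bird' keeps [tʃ] in both environments ([metʃi], [metʃ]), so there is no rule changing /tʃ/ to [dʒ] before the DAT suffix.
So /dʒ/ is underlying, and a rule of word-final obstruent devoicing — voiced obstruents become voiceless word-finally — gives [tʃ].
The one attested form of 'salt', [xodʒi], shows underlying /xodʒ/. Applying the same rule word-finally gives [xotʃ].

[xotʃ]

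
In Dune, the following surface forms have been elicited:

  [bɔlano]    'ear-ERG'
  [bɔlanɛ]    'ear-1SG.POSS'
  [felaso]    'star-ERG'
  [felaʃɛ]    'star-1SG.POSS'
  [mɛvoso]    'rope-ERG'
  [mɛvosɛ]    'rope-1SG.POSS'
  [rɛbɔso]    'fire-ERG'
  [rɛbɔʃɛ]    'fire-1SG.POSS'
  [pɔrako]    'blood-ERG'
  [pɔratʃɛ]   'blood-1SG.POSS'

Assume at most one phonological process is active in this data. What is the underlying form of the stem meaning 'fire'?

The root 'fire' surfaces as [rɛbɔso] and [rɛbɔʃɛ], with a stem-final [s] ~ [ʃ] alternation.
If /s/ were underlying and a rule turned it into [ʃ] before the 1SG.POSS suffix, 'rope' would also alternate; but it has [s] in both [mɛvoso] and [mɛvosɛ].
So /ʃ/ is underlying, and a rule of depalatalization — palato-alveolar /tʃ/ and /ʃ/ become [k] and [s] when no front vowel follows — gives [s].

/rɛbɔʃ/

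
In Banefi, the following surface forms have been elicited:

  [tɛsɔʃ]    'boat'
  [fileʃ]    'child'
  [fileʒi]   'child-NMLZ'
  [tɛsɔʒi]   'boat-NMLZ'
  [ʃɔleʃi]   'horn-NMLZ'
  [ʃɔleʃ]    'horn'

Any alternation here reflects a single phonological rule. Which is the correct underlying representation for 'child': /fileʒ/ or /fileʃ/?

The root 'child' surfaces as [fileʃ] and [fileʒi], with a stem-final [ʃ] ~ [ʒ] alternation.
Compare 'horn', with invariant [ʃ] in [ʃɔleʃ] and [ʃɔleʃi]: an analysis with underlying /ʃ/ and a rule producing [ʒ] before the NMLZ suffix would wrongly predict alternation here too.
So /ʒ/ is underlying, and a rule of word-final obstruent devoicing — voiced obstruents become voiceless word-finally — gives [ʃ].

/fileʒ/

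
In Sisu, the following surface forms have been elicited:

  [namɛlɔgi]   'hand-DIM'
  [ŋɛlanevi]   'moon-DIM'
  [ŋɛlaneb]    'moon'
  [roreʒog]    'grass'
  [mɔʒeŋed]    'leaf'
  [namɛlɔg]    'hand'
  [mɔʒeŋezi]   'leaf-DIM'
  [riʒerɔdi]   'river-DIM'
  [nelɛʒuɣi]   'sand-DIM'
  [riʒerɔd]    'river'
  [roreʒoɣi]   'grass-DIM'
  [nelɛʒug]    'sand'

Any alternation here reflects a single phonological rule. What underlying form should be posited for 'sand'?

In [nelɛʒuɣi] and [nelɛʒug] the final segment of 'sand' alternates: [ɣ] ~ [g].
If /g/ were underlying and a rule turned it into [ɣ] before the DIM suffix, 'hand' would also alternate; but it has [g] in both [namɛlɔgi] and [namɛlɔg].
The underlying segment must be /ɣ/; voiced fricatives become stops word-finally, yielding [g] there.
Hence 'sand' is /nelɛʒuɣ/ underlyingly.

/nelɛʒuɣ/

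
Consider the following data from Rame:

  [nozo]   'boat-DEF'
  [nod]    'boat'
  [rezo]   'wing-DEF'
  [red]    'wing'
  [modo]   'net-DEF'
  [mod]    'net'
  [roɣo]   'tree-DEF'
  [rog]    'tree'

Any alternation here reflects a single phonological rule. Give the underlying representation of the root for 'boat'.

The root 'boat' surfaces as [nozo] and [nod], with a stem-final [z] ~ [d] alternation.
If /d/ were underlying and a rule turned it into [z] before the DEF suffix, 'net' would also alternate; but it has [d] in both [modo] and [mod].
So /z/ is underlying, and a rule of word-final hardening — voiced fricatives become stops word-finally — gives [d].

/noz/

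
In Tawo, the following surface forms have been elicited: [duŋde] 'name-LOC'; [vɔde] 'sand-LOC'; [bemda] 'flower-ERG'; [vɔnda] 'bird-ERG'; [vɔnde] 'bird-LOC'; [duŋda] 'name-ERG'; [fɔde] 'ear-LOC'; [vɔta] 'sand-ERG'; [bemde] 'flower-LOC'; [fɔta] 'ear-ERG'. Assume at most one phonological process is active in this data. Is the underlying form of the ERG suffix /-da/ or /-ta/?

/-ta/

The ERG morpheme has two allomorphs, [-da] and [-ta].
By contrast the LOC suffix keeps its initial [d] throughout — that segment must be underlying.
So the underlying form is /-ta/, and voiceless stops become voiced after a nasal.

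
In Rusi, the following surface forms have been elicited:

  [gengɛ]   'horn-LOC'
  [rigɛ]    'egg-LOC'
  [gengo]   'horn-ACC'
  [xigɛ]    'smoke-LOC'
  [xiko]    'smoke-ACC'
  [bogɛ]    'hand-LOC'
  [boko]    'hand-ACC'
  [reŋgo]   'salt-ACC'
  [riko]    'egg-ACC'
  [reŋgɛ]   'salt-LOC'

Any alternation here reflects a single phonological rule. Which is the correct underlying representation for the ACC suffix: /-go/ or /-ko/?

/-ko/

The ACC suffix surfaces as [-go] and [-ko], depending on the final segment of the stem.
By contrast the LOC suffix keeps its initial [g] throughout — that segment must be underlying.
The ACC suffix is therefore /-ko/ underlyingly, with post-nasal voicing: voiceless stops become voiced after a nasal.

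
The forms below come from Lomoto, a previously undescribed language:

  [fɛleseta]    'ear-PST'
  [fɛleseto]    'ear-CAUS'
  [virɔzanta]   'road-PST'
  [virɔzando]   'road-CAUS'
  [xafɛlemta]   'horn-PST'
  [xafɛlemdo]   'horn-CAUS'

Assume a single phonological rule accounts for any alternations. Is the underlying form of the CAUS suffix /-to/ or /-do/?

/-do/

The CAUS suffix surfaces as [-do] and [-to], depending on the final segment of the stem.
The PST suffix, which begins with [t], is invariant after every stem; so [t] is not altered by any rule here.
So the underlying form is /-do/, and voiced stops become voiceless after a vowel.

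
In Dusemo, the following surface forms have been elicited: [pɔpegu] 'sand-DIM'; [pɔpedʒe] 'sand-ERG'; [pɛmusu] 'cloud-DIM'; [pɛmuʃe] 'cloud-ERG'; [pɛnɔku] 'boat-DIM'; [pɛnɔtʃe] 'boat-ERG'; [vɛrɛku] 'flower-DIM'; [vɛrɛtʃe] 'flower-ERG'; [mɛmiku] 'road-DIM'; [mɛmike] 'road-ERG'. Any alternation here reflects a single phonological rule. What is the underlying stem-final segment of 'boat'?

/tʃ/

In [pɛnɔku] and [pɛnɔtʃe] the final segment of 'boat' alternates: [k] ~ [tʃ].
If /k/ were underlying and a rule turned it into [tʃ] before the ERG suffix, 'road' would also alternate; but it has [k] in both [mɛmiku] and [mɛmike].
So /tʃ/ is underlying, and a rule of depalatalization — palato-alveolar /tʃ/, /dʒ/ and /ʃ/ become [k], [g] and [s] when no front vowel follows — gives [k].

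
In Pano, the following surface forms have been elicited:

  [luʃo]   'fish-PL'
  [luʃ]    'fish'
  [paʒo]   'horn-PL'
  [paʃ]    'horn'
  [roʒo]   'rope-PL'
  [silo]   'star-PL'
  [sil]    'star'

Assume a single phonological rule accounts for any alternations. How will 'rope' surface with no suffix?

In [paʒo] and [paʃ] the final segment of 'horn' alternates: [ʒ] ~ [ʃ].
But 'fish' keeps [ʃ] in both environments ([luʃo], [luʃ]), so there is no rule changing /ʃ/ to [ʒ] before the PL suffix.
The alternation reflects word-final obstruent devoicing: voiced obstruents become voiceless word-finally. /ʒ/ is underlying.
From [roʒo] the stem 'rope' is /roʒ/; word-finally this yields [roʃ].

[roʃ]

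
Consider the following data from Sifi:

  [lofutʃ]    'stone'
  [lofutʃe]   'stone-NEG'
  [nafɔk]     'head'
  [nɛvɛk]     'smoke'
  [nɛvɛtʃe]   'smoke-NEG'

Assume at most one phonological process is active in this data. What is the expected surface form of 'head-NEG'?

[nafɔtʃe]

In [nɛvɛk] and [nɛvɛtʃe] the final segment of 'smoke' alternates: [k] ~ [tʃ].
But 'stone' keeps [tʃ] in both environments ([lofutʃ], [lofutʃe]), so there is no rule changing /tʃ/ to [k] in isolation.
The alternation reflects palatalization before a front vowel: /k/ becomes palato-alveolar [tʃ] before a front vowel. /k/ is underlying.
The one attested form of 'head', [nafɔk], shows underlying /nafɔk/. Applying the same rule before a front vowel gives [nafɔtʃe].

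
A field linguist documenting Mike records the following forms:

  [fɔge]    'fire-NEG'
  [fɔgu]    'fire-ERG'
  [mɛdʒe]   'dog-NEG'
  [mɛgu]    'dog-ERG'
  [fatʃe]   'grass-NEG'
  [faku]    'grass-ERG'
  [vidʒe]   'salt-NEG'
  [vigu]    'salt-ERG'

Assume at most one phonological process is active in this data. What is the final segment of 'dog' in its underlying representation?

/dʒ/

'dog' shows [dʒ] ~ [g] at the end of the stem ([mɛdʒe] vs [mɛgu]).
If /g/ were underlying and a rule turned it into [dʒ] before the NEG suffix, 'fire' would also alternate; but it has [g] in both [fɔge] and [fɔgu].
So /dʒ/ is underlying, and a rule of depalatalization — palato-alveolar /tʃ/ and /dʒ/ become [k] and [g] when no front vowel follows — gives [g].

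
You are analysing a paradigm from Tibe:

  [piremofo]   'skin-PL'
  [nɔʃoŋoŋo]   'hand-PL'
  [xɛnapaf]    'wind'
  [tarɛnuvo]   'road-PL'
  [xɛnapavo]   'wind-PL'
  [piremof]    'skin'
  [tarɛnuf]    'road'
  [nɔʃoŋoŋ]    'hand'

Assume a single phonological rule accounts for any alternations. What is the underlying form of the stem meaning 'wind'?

The root 'wind' surfaces as [xɛnapaf] and [xɛnapavo], with a stem-final [f] ~ [v] alternation.
The stem 'skin' ([piremof], [piremofo]) shows [f] unchanged in both environments, so [f] cannot be basic with [v] derived before the PL suffix.
The alternation reflects word-final obstruent devoicing: voiced obstruents become voiceless word-finally. /v/ is underlying.
Hence 'wind' is /xɛnapav/ underlyingly.

/xɛnapav/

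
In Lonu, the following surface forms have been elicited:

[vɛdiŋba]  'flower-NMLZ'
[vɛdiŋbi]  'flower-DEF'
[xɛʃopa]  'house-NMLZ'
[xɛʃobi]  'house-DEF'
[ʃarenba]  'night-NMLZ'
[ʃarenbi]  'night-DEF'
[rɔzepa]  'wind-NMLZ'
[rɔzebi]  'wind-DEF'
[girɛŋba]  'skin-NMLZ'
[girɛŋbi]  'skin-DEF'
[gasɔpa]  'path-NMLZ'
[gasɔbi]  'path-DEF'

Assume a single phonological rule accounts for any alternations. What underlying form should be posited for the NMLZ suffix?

/-pa/

The NMLZ suffix surfaces as [-ba] and [-pa], depending on the final segment of the stem.
By contrast the DEF suffix keeps its initial [b] throughout — that segment must be underlying.
So the underlying form is /-pa/, and voiceless stops become voiced after a nasal.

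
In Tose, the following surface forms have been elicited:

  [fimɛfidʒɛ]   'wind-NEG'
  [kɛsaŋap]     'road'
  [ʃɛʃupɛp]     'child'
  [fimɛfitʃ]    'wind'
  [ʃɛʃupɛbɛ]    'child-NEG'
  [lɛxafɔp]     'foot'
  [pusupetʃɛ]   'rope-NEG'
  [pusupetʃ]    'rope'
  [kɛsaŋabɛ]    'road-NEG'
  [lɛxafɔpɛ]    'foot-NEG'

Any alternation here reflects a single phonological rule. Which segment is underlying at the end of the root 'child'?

/b/

'child' shows [b] ~ [p] at the end of the stem ([ʃɛʃupɛbɛ] vs [ʃɛʃupɛp]).
But 'foot' keeps [p] in both environments ([lɛxafɔpɛ], [lɛxafɔp]), so there is no rule changing /p/ to [b] before the NEG suffix.
The underlying segment must be /b/; voiced obstruents become voiceless word-finally, yielding [p] there.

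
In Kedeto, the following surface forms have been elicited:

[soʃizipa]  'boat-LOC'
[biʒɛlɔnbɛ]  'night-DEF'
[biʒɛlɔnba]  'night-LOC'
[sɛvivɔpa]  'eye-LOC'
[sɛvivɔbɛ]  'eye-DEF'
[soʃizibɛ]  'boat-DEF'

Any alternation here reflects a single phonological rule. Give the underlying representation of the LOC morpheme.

The LOC morpheme has two allomorphs, [-ba] and [-pa].
By contrast the DEF suffix keeps its initial [b] throughout — that segment must be underlying.
So the underlying form is /-pa/, and voiceless stops become voiced after a nasal.

/-pa/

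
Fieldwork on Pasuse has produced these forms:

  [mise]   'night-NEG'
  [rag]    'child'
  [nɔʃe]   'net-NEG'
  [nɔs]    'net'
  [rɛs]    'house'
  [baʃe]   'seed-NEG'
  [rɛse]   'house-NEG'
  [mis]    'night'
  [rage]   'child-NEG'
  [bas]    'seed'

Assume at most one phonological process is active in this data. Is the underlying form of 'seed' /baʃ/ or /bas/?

/baʃ/

'seed' shows [s] ~ [ʃ] at the end of the stem ([bas] vs [baʃe]).
Compare 'house', with invariant [s] in [rɛs] and [rɛse]: an analysis with underlying /s/ and a rule producing [ʃ] before the NEG suffix would wrongly predict alternation here too.
Therefore /ʃ/ is basic and [s] is derived by depalatalization (palato-alveolar /ʃ/ becomes [s] when no front vowel follows).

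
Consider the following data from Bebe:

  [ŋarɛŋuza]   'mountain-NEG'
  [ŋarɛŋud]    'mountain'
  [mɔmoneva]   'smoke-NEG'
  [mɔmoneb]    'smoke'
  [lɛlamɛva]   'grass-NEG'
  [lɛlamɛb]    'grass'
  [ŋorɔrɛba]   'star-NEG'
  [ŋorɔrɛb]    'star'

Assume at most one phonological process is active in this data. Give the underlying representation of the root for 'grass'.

/lɛlamɛv/

The root 'grass' surfaces as [lɛlamɛva] and [lɛlamɛb], with a stem-final [v] ~ [b] alternation.
Compare 'star', with invariant [b] in [ŋorɔrɛba] and [ŋorɔrɛb]: an analysis with underlying /b/ and a rule producing [v] before the NEG suffix would wrongly predict alternation here too.
The alternation reflects word-final hardening: voiced fricatives become stops word-finally. /v/ is underlying.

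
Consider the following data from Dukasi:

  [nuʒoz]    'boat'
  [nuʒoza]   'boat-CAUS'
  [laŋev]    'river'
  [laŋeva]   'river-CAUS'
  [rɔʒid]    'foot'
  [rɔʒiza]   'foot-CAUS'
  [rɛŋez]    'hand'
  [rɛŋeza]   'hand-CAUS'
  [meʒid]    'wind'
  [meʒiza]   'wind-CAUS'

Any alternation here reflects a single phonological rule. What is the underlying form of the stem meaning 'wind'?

'wind' shows [d] ~ [z] at the end of the stem ([meʒid] vs [meʒiza]).
But 'hand' keeps [z] in both environments ([rɛŋez], [rɛŋeza]), so there is no rule changing /z/ to [d] in isolation.
So /d/ is underlying, and a rule of intervocalic spirantization — voiced stops become fricatives between vowels — gives [z].

/meʒid/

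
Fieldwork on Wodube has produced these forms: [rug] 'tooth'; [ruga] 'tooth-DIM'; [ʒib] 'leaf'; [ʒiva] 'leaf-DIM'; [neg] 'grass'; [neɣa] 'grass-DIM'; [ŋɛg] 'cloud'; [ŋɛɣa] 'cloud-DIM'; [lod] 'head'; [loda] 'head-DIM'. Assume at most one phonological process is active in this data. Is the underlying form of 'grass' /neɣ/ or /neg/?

In [neg] and [neɣa] the final segment of 'grass' alternates: [g] ~ [ɣ].
The stem 'tooth' ([rug], [ruga]) shows [g] unchanged in both environments, so [g] cannot be basic with [ɣ] derived before the DIM suffix.
The alternation reflects word-final hardening: voiced fricatives become stops word-finally. /ɣ/ is underlying.

/neɣ/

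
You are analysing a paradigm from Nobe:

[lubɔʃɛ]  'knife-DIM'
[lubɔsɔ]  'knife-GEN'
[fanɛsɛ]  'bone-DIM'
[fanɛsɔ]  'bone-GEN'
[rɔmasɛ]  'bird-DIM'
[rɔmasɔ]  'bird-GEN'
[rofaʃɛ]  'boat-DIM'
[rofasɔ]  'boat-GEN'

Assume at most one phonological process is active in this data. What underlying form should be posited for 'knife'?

'knife' shows [ʃ] ~ [s] at the end of the stem ([lubɔʃɛ] vs [lubɔsɔ]).
The stem 'bird' ([rɔmasɛ], [rɔmasɔ]) shows [s] unchanged in both environments, so [s] cannot be basic with [ʃ] derived before the DIM suffix.
Therefore /ʃ/ is basic and [s] is derived by depalatalization (palato-alveolar /ʃ/ becomes [s] when no front vowel follows).
Hence 'knife' is /lubɔʃ/ underlyingly.

/lubɔʃ/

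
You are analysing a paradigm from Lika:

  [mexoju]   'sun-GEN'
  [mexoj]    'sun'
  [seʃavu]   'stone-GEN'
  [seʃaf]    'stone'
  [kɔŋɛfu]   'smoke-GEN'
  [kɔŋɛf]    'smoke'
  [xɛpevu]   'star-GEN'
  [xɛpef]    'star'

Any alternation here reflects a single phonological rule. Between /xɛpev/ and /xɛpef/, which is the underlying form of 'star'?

/xɛpev/

The stem for 'star' ends in [v] in [xɛpevu] but [f] in [xɛpef].
But 'smoke' keeps [f] in both environments ([kɔŋɛfu], [kɔŋɛf]), so there is no rule changing /f/ to [v] before the GEN suffix.
The underlying segment must be /v/; voiced obstruents become voiceless word-finally, yielding [f] there.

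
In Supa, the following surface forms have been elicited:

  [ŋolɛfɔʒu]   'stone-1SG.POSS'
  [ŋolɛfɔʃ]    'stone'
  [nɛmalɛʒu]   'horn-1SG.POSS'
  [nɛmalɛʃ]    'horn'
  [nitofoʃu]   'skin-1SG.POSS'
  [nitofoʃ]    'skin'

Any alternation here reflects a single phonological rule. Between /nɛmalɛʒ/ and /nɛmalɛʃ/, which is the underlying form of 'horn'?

The stem for 'horn' ends in [ʒ] in [nɛmalɛʒu] but [ʃ] in [nɛmalɛʃ].
The stem 'skin' ([nitofoʃu], [nitofoʃ]) shows [ʃ] unchanged in both environments, so [ʃ] cannot be basic with [ʒ] derived before the 1SG.POSS suffix.
The alternation reflects word-final obstruent devoicing: voiced obstruents become voiceless word-finally. /ʒ/ is underlying.

/nɛmalɛʒ/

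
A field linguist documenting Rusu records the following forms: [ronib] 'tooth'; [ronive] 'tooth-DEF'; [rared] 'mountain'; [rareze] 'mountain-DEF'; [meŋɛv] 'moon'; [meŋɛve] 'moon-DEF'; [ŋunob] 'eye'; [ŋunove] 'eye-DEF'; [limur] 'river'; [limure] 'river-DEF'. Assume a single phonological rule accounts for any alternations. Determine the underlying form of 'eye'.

The stem for 'eye' ends in [b] in [ŋunob] but [v] in [ŋunove].
But 'moon' keeps [v] in both environments ([meŋɛv], [meŋɛve]), so there is no rule changing /v/ to [b] in isolation.
The underlying segment must be /b/; voiced stops become fricatives between vowels, yielding [v] there.

/ŋunob/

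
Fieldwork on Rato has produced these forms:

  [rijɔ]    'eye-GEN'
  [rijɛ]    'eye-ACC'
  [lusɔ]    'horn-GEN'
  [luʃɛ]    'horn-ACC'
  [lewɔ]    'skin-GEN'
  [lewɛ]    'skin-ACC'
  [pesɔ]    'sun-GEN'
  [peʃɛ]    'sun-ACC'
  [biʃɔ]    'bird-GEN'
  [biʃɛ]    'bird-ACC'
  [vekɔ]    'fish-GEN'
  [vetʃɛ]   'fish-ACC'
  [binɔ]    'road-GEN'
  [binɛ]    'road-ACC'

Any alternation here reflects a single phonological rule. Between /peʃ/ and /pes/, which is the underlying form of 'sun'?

In [pesɔ] and [peʃɛ] the final segment of 'sun' alternates: [s] ~ [ʃ].
But 'bird' keeps [ʃ] in both environments ([biʃɔ], [biʃɛ]), so there is no rule changing /ʃ/ to [s] before the GEN suffix.
The underlying segment must be /s/; /k/ and /s/ become palato-alveolar [tʃ] and [ʃ] before a front vowel, yielding [ʃ] there.

/pes/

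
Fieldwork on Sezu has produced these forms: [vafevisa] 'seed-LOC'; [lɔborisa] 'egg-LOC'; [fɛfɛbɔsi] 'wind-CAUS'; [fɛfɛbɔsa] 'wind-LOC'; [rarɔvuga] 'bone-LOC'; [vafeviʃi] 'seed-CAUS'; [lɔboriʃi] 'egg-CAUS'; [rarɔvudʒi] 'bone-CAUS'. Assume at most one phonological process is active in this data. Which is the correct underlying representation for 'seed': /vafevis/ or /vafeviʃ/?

The root 'seed' surfaces as [vafeviʃi] and [vafevisa], with a stem-final [ʃ] ~ [s] alternation.
The stem 'wind' ([fɛfɛbɔsi], [fɛfɛbɔsa]) shows [s] unchanged in both environments, so [s] cannot be basic with [ʃ] derived before the CAUS suffix.
Therefore /ʃ/ is basic and [s] is derived by depalatalization (palato-alveolar /dʒ/ and /ʃ/ become [g] and [s] when no front vowel follows).

/vafeviʃ/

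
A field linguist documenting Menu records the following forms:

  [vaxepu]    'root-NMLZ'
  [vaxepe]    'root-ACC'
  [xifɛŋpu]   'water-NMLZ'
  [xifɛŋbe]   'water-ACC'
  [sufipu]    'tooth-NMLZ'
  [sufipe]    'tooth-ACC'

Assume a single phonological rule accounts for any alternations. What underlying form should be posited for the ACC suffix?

/-be/

The ACC morpheme has two allomorphs, [-be] and [-pe].
The NMLZ suffix, which begins with [p], is invariant after every stem; so [p] is not altered by any rule here.
So the underlying form is /-be/, and voiced stops become voiceless after a vowel.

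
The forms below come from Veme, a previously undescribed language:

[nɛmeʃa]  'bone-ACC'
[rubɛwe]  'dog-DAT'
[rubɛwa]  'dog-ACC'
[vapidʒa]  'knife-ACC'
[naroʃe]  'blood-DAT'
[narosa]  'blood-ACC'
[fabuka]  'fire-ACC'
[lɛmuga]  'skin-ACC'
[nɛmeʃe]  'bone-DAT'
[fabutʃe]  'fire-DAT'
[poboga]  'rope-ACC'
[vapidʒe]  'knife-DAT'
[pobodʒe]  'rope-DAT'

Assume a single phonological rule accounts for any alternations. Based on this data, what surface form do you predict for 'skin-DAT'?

[lɛmudʒe]

The root 'rope' surfaces as [pobodʒe] and [poboga], with a stem-final [dʒ] ~ [g] alternation.
But 'knife' keeps [dʒ] in both environments ([vapidʒe], [vapidʒa]), so there is no rule changing /dʒ/ to [g] before the ACC suffix.
So /g/ is underlying, and a rule of palatalization before a front vowel — /k/, /g/ and /s/ become palato-alveolar [tʃ], [dʒ] and [ʃ] before a front vowel — gives [dʒ].
From [lɛmuga] the stem 'skin' is /lɛmug/; before a front vowel this yields [lɛmudʒe].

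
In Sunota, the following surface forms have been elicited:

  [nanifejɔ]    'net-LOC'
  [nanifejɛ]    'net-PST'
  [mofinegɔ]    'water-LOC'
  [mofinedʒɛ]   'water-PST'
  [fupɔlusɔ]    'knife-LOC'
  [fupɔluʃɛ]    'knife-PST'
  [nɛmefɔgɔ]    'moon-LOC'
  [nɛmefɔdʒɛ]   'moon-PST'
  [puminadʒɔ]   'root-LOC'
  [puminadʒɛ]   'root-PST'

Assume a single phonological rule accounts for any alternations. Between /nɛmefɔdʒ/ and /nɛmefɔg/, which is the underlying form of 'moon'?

/nɛmefɔg/

The root 'moon' surfaces as [nɛmefɔgɔ] and [nɛmefɔdʒɛ], with a stem-final [g] ~ [dʒ] alternation.
Compare 'root', with invariant [dʒ] in [puminadʒɔ] and [puminadʒɛ]: an analysis with underlying /dʒ/ and a rule producing [g] before the LOC suffix would wrongly predict alternation here too.
The alternation reflects palatalization before a front vowel: /g/ and /s/ become palato-alveolar [dʒ] and [ʃ] before a front vowel. /g/ is underlying.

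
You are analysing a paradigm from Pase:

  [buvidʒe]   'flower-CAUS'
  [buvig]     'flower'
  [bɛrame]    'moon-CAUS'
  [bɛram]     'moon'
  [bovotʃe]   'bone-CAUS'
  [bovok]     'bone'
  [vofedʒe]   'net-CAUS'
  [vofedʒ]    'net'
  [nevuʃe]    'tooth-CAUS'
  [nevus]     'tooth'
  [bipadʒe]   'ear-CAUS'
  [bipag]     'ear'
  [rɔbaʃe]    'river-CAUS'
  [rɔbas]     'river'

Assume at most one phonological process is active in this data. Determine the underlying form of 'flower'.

/buvig/

In [buvidʒe] and [buvig] the final segment of 'flower' alternates: [dʒ] ~ [g].
If /dʒ/ were underlying and a rule turned it into [g] in isolation, 'net' would also alternate; but it has [dʒ] in both [vofedʒe] and [vofedʒ].
The underlying segment must be /g/; /k/, /g/ and /s/ become palato-alveolar [tʃ], [dʒ] and [ʃ] before a front vowel, yielding [dʒ] there.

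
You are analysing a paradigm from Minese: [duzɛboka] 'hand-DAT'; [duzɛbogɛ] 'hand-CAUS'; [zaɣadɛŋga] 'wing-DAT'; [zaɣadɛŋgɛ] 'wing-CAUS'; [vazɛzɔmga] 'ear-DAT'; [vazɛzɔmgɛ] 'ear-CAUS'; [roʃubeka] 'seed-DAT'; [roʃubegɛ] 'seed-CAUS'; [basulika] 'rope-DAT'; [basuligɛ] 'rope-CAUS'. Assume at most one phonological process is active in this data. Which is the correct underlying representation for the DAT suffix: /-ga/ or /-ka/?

/-ka/

The DAT suffix surfaces as [-ga] and [-ka], depending on the final segment of the stem.
By contrast the CAUS suffix keeps its initial [g] throughout — that segment must be underlying.
The DAT suffix is therefore /-ka/ underlyingly, with post-nasal voicing: voiceless stops become voiced after a nasal.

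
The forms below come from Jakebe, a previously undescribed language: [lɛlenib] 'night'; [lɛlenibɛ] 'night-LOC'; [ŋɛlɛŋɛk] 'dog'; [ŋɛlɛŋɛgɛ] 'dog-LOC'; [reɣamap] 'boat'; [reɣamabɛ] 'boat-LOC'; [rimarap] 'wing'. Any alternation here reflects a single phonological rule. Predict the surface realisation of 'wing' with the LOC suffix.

The stem for 'boat' ends in [p] in [reɣamap] but [b] in [reɣamabɛ].
If /b/ were underlying and a rule turned it into [p] in isolation, 'night' would also alternate; but it has [b] in both [lɛlenib] and [lɛlenibɛ].
The alternation reflects intervocalic voicing: voiceless stops become voiced between vowels. /p/ is underlying.
From [rimarap] the stem 'wing' is /rimarap/; between vowels this yields [rimarabɛ].

[rimarabɛ]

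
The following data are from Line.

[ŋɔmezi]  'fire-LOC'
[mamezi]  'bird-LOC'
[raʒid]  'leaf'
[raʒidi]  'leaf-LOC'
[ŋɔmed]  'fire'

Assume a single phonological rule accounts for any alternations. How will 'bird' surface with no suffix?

[mamed]

The stem for 'fire' ends in [d] in [ŋɔmed] but [z] in [ŋɔmezi].
If /d/ were underlying and a rule turned it into [z] before the LOC suffix, 'leaf' would also alternate; but it has [d] in both [raʒid] and [raʒidi].
The alternation reflects word-final hardening: voiced fricatives become stops word-finally. /z/ is underlying.
The one attested form of 'bird', [mamezi], shows underlying /mamez/. Applying the same rule word-finally gives [mamed].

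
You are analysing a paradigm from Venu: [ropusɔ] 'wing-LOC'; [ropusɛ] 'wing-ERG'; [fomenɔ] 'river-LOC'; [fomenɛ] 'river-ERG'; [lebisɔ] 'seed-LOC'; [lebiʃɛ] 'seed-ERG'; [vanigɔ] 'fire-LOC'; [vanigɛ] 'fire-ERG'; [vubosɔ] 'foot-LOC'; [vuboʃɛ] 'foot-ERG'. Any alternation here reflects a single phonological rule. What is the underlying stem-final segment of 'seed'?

'seed' shows [s] ~ [ʃ] at the end of the stem ([lebisɔ] vs [lebiʃɛ]).
But 'wing' keeps [s] in both environments ([ropusɔ], [ropusɛ]), so there is no rule changing /s/ to [ʃ] before the ERG suffix.
Therefore /ʃ/ is basic and [s] is derived by depalatalization (palato-alveolar /ʃ/ becomes [s] when no front vowel follows).

/ʃ/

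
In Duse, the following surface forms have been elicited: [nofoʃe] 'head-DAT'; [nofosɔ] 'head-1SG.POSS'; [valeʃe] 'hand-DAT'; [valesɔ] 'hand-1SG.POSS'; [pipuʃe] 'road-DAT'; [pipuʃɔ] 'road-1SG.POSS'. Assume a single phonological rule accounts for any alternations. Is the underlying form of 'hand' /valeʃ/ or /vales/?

The root 'hand' surfaces as [valeʃe] and [valesɔ], with a stem-final [ʃ] ~ [s] alternation.
Compare 'road', with invariant [ʃ] in [pipuʃe] and [pipuʃɔ]: an analysis with underlying /ʃ/ and a rule producing [s] before the 1SG.POSS suffix would wrongly predict alternation here too.
The underlying segment must be /s/; /s/ becomes palato-alveolar [ʃ] before a front vowel, yielding [ʃ] there.

/vales/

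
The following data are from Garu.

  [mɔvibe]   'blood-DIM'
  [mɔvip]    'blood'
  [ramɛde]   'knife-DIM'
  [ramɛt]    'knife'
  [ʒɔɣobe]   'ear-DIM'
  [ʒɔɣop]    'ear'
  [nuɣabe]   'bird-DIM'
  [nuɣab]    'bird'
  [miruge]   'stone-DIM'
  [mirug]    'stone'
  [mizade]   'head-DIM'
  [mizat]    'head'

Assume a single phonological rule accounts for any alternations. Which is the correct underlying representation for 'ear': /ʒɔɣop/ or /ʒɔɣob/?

/ʒɔɣop/

In [ʒɔɣobe] and [ʒɔɣop] the final segment of 'ear' alternates: [b] ~ [p].
The stem 'bird' ([nuɣabe], [nuɣab]) shows [b] unchanged in both environments, so [b] cannot be basic with [p] derived in isolation.
So /p/ is underlying, and a rule of intervocalic voicing — voiceless stops become voiced between vowels — gives [b].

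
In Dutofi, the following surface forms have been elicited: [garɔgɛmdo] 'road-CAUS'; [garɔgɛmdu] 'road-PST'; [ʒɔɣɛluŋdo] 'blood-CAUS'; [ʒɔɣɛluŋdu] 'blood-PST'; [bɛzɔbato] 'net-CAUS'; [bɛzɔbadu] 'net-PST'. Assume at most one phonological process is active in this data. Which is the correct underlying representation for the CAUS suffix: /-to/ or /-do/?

/-to/

The CAUS morpheme has two allomorphs, [-do] and [-to].
By contrast the PST suffix keeps its initial [d] throughout — that segment must be underlying.
The CAUS suffix is therefore /-to/ underlyingly, with post-nasal voicing: voiceless stops become voiced after a nasal.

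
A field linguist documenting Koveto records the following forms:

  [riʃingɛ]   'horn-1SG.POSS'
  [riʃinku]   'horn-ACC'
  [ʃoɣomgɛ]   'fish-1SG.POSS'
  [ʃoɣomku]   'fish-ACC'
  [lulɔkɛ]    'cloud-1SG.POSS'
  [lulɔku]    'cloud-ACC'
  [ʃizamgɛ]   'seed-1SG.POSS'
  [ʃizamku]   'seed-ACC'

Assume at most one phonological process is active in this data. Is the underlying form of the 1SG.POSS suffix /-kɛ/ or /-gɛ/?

/-gɛ/

The 1SG.POSS morpheme has two allomorphs, [-gɛ] and [-kɛ].
The ACC suffix, which begins with [k], is invariant after every stem; so [k] is not altered by any rule here.
The 1SG.POSS suffix is therefore /-gɛ/ underlyingly, with post-vocalic devoicing: voiced stops become voiceless after a vowel.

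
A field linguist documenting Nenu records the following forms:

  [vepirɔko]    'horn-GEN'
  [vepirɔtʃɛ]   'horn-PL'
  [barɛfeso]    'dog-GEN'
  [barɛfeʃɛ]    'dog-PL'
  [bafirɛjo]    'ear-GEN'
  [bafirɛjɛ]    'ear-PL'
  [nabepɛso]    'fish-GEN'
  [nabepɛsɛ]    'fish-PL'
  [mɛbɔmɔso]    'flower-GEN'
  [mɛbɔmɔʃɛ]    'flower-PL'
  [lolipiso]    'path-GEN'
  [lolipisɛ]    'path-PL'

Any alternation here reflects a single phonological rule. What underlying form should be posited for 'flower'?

/mɛbɔmɔʃ/

The stem for 'flower' ends in [s] in [mɛbɔmɔso] but [ʃ] in [mɛbɔmɔʃɛ].
The stem 'path' ([lolipiso], [lolipisɛ]) shows [s] unchanged in both environments, so [s] cannot be basic with [ʃ] derived before the PL suffix.
The alternation reflects depalatalization: palato-alveolar /tʃ/ and /ʃ/ become [k] and [s] when no front vowel follows. /ʃ/ is underlying.
So 'flower' = /mɛbɔmɔʃ/.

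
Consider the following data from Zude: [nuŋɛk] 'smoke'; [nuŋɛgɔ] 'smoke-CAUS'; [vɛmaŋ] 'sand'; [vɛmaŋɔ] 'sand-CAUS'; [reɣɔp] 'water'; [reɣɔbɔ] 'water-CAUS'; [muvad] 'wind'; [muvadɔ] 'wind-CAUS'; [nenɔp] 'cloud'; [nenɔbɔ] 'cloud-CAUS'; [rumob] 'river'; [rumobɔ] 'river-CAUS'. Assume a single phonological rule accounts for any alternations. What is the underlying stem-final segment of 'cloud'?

The stem for 'cloud' ends in [p] in [nenɔp] but [b] in [nenɔbɔ].
If /b/ were underlying and a rule turned it into [p] in isolation, 'river' would also alternate; but it has [b] in both [rumob] and [rumobɔ].
The underlying segment must be /p/; voiceless stops become voiced between vowels, yielding [b] there.

/p/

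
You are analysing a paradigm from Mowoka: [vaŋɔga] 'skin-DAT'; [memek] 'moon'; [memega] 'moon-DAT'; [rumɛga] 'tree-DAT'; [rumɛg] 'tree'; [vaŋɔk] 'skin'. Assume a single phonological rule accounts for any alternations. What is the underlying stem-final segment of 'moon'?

/k/

'moon' shows [g] ~ [k] at the end of the stem ([memega] vs [memek]).
But 'tree' keeps [g] in both environments ([rumɛga], [rumɛg]), so there is no rule changing /g/ to [k] in isolation.
Therefore /k/ is basic and [g] is derived by intervocalic voicing (voiceless stops become voiced between vowels).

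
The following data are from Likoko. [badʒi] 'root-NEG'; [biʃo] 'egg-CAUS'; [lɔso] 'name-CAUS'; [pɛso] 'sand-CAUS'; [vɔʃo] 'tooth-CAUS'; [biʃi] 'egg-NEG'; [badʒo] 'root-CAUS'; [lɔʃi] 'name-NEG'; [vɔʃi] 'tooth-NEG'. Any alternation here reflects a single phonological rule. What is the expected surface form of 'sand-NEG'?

[pɛʃi]

'name' shows [ʃ] ~ [s] at the end of the stem ([lɔʃi] vs [lɔso]).
But 'tooth' keeps [ʃ] in both environments ([vɔʃi], [vɔʃo]), so there is no rule changing /ʃ/ to [s] before the CAUS suffix.
The alternation reflects palatalization before a front vowel: /s/ becomes palato-alveolar [ʃ] before a front vowel. /s/ is underlying.
The one attested form of 'sand', [pɛso], shows underlying /pɛs/. Applying the same rule before a front vowel gives [pɛʃi].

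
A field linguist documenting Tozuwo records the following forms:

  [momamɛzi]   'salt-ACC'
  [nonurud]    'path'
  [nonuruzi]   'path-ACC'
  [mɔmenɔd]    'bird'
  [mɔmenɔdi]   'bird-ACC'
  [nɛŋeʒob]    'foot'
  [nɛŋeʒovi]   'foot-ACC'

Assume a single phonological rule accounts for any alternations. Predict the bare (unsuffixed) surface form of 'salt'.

[momamɛd]

The root 'path' surfaces as [nonurud] and [nonuruzi], with a stem-final [d] ~ [z] alternation.
The stem 'bird' ([mɔmenɔd], [mɔmenɔdi]) shows [d] unchanged in both environments, so [d] cannot be basic with [z] derived before the ACC suffix.
The alternation reflects word-final hardening: voiced fricatives become stops word-finally. /z/ is underlying.
From [momamɛzi] the stem 'salt' is /momamɛz/; word-finally this yields [momamɛd].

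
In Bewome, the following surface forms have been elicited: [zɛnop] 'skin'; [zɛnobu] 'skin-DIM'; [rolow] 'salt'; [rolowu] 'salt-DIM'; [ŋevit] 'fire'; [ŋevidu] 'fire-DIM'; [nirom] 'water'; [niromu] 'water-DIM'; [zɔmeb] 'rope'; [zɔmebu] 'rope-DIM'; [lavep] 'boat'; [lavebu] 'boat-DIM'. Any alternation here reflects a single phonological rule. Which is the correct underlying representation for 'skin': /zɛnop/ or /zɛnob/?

/zɛnop/

The root 'skin' surfaces as [zɛnop] and [zɛnobu], with a stem-final [p] ~ [b] alternation.
Compare 'rope', with invariant [b] in [zɔmeb] and [zɔmebu]: an analysis with underlying /b/ and a rule producing [p] in isolation would wrongly predict alternation here too.
So /p/ is underlying, and a rule of intervocalic voicing — voiceless stops become voiced between vowels — gives [b].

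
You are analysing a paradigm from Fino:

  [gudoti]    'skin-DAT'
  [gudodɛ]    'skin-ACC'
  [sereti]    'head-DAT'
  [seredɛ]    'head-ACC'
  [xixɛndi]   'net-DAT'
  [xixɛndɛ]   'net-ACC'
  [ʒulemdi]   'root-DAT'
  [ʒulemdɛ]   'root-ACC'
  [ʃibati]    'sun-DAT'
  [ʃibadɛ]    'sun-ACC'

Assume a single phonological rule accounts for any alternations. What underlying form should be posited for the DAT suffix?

The DAT suffix surfaces as [-di] and [-ti], depending on the final segment of the stem.
The ACC suffix, which begins with [d], is invariant after every stem; so [d] is not altered by any rule here.
So the underlying form is /-ti/, and voiceless stops become voiced after a nasal.

/-ti/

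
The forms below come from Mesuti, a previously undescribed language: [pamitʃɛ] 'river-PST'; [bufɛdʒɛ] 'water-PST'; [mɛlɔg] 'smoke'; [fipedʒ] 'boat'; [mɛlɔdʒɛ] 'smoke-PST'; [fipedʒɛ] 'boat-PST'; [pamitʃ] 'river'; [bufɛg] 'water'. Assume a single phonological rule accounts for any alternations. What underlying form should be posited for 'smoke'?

'smoke' shows [dʒ] ~ [g] at the end of the stem ([mɛlɔdʒɛ] vs [mɛlɔg]).
If /dʒ/ were underlying and a rule turned it into [g] in isolation, 'boat' would also alternate; but it has [dʒ] in both [fipedʒɛ] and [fipedʒ].
The underlying segment must be /g/; /g/ becomes palato-alveolar [dʒ] before a front vowel, yielding [dʒ] there.

/mɛlɔg/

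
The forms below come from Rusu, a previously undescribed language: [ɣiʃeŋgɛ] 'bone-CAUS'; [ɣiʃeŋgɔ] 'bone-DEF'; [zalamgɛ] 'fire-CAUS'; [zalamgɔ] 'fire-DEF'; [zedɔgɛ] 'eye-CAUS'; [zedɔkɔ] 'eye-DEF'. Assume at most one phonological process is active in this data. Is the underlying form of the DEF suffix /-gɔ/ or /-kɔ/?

/-kɔ/

The DEF suffix surfaces as [-gɔ] and [-kɔ], depending on the final segment of the stem.
By contrast the CAUS suffix keeps its initial [g] throughout — that segment must be underlying.
So the underlying form is /-kɔ/, and voiceless stops become voiced after a nasal.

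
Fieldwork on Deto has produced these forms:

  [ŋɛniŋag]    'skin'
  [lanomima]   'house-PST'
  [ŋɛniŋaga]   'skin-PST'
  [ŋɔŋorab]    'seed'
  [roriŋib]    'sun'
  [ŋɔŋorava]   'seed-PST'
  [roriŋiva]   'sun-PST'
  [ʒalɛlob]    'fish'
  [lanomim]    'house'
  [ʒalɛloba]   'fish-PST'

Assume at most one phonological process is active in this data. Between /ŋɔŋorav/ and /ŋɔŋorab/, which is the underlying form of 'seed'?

The stem for 'seed' ends in [v] in [ŋɔŋorava] but [b] in [ŋɔŋorab].
But 'fish' keeps [b] in both environments ([ʒalɛloba], [ʒalɛlob]), so there is no rule changing /b/ to [v] before the PST suffix.
Therefore /v/ is basic and [b] is derived by word-final hardening (voiced fricatives become stops word-finally).

/ŋɔŋorav/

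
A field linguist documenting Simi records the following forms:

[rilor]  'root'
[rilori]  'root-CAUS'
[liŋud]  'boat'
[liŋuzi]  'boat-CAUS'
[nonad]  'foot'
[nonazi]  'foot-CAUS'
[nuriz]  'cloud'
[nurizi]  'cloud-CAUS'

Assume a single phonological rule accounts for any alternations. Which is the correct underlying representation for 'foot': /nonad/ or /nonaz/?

/nonad/

In [nonad] and [nonazi] the final segment of 'foot' alternates: [d] ~ [z].
But 'cloud' keeps [z] in both environments ([nuriz], [nurizi]), so there is no rule changing /z/ to [d] in isolation.
So /d/ is underlying, and a rule of intervocalic spirantization — voiced stops become fricatives between vowels — gives [z].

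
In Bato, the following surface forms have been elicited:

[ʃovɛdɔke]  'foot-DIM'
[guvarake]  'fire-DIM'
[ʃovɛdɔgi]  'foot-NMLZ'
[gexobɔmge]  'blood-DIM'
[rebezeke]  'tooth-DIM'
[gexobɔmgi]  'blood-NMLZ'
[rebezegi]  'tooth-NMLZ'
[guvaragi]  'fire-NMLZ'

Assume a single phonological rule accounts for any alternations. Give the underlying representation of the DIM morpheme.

/-ke/

The DIM morpheme has two allomorphs, [-ge] and [-ke].
The NMLZ suffix, which begins with [g], is invariant after every stem; so [g] is not altered by any rule here.
So the underlying form is /-ke/, and voiceless stops become voiced after a nasal.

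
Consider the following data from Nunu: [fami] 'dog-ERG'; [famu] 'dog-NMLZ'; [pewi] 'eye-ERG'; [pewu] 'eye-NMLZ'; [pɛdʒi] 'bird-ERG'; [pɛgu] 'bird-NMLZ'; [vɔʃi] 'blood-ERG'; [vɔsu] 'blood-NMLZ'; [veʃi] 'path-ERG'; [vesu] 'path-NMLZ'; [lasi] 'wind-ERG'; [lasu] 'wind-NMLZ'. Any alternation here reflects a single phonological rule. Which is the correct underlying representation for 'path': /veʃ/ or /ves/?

The stem for 'path' ends in [ʃ] in [veʃi] but [s] in [vesu].
But 'wind' keeps [s] in both environments ([lasi], [lasu]), so there is no rule changing /s/ to [ʃ] before the ERG suffix.
So /ʃ/ is underlying, and a rule of depalatalization — palato-alveolar /dʒ/ and /ʃ/ become [g] and [s] when no front vowel follows — gives [s].

/veʃ/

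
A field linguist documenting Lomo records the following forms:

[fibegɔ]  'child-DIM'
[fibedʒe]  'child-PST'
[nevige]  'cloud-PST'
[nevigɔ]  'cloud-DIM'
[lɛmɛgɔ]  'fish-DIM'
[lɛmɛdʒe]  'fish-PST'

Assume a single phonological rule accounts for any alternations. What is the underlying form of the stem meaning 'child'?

/fibedʒ/

In [fibedʒe] and [fibegɔ] the final segment of 'child' alternates: [dʒ] ~ [g].
Compare 'cloud', with invariant [g] in [nevige] and [nevigɔ]: an analysis with underlying /g/ and a rule producing [dʒ] before the PST suffix would wrongly predict alternation here too.
The alternation reflects depalatalization: palato-alveolar /dʒ/ becomes [g] when no front vowel follows. /dʒ/ is underlying.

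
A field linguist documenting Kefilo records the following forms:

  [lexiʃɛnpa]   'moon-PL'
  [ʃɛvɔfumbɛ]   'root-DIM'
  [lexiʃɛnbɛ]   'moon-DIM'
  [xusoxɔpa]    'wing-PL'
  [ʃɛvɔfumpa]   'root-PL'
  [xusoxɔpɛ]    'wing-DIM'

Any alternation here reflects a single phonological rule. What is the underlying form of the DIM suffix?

/-bɛ/

The DIM suffix surfaces as [-bɛ] and [-pɛ], depending on the final segment of the stem.
By contrast the PL suffix keeps its initial [p] throughout — that segment must be underlying.
The DIM suffix is therefore /-bɛ/ underlyingly, with post-vocalic devoicing: voiced stops become voiceless after a vowel.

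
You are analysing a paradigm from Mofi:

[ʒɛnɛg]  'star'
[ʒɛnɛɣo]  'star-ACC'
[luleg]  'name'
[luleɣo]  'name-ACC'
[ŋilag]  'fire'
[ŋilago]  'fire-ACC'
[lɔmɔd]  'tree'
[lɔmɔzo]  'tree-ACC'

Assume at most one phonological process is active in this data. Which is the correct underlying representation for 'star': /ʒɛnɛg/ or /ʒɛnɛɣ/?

The root 'star' surfaces as [ʒɛnɛg] and [ʒɛnɛɣo], with a stem-final [g] ~ [ɣ] alternation.
But 'fire' keeps [g] in both environments ([ŋilag], [ŋilago]), so there is no rule changing /g/ to [ɣ] before the ACC suffix.
The alternation reflects word-final hardening: voiced fricatives become stops word-finally. /ɣ/ is underlying.

/ʒɛnɛɣ/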